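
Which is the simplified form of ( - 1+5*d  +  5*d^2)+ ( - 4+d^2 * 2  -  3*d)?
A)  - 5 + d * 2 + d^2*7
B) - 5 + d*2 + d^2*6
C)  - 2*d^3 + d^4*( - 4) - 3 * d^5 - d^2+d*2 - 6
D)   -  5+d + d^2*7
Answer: A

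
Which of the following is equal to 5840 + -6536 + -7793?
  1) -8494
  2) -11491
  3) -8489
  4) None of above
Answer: 3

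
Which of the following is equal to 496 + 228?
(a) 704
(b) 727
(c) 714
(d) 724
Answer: d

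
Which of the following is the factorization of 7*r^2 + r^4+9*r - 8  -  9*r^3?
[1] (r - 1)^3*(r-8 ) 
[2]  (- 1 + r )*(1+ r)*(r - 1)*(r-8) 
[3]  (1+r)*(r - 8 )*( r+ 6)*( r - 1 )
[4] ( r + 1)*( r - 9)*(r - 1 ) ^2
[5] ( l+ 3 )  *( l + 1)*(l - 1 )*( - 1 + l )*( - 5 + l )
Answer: 2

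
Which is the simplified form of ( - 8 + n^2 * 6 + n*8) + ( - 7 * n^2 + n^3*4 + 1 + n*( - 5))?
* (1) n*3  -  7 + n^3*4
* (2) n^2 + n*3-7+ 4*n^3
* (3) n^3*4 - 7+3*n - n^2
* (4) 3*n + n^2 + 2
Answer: 3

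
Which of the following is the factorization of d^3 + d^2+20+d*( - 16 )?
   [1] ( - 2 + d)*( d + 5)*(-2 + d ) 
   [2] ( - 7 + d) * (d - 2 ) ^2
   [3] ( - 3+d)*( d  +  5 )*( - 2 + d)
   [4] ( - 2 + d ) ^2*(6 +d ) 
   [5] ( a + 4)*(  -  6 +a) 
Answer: 1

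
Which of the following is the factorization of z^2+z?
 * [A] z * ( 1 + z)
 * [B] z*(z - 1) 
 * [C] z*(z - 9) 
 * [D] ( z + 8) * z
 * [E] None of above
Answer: A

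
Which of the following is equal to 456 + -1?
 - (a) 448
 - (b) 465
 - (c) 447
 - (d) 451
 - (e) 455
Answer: e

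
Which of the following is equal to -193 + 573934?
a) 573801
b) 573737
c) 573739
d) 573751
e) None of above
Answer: e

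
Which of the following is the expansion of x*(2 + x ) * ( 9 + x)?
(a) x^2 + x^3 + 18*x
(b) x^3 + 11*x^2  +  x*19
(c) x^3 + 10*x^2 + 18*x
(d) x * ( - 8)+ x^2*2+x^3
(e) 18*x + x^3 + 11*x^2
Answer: e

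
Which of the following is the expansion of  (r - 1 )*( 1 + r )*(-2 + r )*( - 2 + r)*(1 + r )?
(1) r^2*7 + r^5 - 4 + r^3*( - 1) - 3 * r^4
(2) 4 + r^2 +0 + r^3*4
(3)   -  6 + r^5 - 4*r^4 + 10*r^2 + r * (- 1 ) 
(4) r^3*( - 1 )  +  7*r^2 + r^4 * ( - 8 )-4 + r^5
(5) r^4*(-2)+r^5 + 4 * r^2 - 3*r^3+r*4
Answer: 1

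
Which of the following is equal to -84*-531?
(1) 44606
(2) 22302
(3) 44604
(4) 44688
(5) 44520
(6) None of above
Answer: 3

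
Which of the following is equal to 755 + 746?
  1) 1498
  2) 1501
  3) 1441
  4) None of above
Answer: 2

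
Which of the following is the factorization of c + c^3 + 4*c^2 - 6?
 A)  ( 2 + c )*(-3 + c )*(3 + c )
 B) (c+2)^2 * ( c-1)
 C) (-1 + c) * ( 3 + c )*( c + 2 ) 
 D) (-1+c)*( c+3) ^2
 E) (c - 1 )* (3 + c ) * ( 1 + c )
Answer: C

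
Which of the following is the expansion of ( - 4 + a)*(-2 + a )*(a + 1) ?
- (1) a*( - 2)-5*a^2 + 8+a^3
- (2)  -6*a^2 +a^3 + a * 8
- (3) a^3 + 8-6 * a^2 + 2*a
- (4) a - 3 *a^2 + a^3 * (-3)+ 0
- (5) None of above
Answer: 5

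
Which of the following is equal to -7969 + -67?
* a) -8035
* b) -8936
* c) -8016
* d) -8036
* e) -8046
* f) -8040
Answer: d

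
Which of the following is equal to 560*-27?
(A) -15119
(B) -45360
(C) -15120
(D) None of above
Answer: C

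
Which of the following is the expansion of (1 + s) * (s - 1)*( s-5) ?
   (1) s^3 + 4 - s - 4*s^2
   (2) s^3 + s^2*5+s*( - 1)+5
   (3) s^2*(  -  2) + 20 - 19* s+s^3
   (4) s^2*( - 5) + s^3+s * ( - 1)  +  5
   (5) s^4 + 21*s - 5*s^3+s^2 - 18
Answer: 4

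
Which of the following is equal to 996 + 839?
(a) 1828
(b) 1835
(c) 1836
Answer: b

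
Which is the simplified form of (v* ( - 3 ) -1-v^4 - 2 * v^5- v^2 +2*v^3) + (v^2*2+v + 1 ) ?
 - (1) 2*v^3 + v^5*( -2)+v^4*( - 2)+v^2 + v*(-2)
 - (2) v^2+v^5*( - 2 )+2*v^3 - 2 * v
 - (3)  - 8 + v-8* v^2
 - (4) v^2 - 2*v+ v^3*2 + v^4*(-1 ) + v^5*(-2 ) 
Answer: 4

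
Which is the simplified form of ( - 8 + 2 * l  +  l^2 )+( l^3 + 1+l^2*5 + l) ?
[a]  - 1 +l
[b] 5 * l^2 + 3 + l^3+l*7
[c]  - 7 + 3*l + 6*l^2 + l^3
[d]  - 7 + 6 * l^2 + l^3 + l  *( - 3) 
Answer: c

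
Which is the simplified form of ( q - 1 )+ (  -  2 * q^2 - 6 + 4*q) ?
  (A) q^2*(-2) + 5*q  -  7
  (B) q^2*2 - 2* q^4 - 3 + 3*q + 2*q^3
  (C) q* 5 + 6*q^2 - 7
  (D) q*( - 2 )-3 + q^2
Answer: A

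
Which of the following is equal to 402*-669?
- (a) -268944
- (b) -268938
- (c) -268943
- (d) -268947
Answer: b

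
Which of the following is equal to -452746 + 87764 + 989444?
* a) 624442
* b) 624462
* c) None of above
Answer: b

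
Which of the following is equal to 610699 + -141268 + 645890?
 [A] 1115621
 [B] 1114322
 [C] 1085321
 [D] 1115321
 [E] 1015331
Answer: D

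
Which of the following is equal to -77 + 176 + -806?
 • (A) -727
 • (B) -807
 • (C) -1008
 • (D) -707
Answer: D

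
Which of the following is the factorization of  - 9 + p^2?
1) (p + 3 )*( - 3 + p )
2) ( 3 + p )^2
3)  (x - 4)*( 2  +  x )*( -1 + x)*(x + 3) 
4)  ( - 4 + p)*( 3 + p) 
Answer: 1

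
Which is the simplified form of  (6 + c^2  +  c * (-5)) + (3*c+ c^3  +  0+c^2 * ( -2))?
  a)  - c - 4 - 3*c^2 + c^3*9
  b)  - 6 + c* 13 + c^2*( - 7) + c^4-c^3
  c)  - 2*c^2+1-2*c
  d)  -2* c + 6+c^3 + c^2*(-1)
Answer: d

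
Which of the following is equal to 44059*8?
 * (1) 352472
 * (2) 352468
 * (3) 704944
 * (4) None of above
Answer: 1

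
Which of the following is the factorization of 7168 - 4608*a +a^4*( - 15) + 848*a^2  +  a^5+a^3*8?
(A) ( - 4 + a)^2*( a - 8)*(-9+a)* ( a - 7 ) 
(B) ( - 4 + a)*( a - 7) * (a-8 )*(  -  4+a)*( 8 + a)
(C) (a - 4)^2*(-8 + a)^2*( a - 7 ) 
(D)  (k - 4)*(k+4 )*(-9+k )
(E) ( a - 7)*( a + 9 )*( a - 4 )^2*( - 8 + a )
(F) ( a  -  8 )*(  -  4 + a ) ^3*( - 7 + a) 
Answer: B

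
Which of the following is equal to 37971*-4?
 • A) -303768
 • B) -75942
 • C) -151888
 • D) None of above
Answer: D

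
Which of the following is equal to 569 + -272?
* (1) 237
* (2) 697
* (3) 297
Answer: 3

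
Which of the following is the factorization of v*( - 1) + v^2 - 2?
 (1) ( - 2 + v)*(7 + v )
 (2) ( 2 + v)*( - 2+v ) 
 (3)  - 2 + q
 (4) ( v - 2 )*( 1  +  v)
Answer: 4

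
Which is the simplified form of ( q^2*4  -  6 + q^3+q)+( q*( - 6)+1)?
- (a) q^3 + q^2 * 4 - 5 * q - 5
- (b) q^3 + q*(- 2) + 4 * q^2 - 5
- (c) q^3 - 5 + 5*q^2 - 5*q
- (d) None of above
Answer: a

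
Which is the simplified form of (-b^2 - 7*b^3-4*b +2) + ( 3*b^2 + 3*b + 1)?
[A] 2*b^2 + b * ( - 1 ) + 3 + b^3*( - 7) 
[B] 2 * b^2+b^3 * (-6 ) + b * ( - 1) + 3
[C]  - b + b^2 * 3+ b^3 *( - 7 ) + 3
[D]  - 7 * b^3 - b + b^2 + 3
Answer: A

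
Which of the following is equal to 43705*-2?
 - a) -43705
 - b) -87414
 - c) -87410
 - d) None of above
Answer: c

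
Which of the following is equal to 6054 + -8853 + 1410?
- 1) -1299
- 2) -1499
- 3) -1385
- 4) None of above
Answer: 4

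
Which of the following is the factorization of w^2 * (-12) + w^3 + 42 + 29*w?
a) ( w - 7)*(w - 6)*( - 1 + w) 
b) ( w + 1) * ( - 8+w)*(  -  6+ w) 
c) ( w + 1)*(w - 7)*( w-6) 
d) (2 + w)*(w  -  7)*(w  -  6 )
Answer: c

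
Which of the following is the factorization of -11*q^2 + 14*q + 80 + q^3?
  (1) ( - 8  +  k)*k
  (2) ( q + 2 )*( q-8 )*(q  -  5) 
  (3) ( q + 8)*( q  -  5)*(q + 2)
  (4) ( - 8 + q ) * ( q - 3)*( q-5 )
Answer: 2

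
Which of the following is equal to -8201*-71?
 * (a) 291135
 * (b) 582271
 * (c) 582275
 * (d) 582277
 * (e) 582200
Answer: b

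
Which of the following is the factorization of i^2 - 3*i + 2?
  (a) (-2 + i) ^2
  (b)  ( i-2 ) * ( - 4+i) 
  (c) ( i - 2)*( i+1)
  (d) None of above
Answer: d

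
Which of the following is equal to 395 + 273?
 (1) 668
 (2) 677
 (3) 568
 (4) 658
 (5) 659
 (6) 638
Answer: 1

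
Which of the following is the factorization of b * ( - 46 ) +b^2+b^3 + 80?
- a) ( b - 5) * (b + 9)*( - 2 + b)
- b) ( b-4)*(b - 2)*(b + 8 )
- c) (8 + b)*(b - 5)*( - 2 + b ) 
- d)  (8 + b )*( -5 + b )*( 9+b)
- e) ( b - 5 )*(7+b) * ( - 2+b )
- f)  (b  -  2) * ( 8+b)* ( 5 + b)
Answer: c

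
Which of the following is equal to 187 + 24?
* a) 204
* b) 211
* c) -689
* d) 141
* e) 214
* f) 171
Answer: b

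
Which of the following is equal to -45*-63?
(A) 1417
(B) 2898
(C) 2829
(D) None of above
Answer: D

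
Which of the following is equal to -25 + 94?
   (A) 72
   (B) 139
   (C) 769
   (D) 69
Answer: D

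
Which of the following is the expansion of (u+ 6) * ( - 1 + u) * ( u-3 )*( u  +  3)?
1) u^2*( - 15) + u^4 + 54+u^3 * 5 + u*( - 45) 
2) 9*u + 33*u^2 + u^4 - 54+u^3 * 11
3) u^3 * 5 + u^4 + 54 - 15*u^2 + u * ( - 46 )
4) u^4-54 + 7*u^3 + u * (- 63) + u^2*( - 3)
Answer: 1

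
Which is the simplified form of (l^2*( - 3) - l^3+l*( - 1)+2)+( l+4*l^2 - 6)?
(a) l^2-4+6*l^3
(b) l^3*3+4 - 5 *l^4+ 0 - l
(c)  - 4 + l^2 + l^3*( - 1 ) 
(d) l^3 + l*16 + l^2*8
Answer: c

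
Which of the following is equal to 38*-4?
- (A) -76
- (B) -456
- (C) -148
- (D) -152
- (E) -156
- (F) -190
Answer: D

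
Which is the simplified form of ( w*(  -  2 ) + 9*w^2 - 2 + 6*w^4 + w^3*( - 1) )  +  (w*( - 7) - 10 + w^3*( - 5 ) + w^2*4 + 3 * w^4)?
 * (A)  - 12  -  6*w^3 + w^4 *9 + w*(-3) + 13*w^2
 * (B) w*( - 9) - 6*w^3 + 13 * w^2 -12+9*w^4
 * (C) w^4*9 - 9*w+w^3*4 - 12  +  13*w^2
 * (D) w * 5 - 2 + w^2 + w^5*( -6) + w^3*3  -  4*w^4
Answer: B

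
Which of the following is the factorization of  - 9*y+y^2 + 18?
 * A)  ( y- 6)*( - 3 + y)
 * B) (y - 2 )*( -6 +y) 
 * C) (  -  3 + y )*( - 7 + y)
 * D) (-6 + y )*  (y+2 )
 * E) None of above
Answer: A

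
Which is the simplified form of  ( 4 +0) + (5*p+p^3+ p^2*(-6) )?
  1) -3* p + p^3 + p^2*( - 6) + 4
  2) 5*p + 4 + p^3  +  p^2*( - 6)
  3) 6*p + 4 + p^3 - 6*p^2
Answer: 2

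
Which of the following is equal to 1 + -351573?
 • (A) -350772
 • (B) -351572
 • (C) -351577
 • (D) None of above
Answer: B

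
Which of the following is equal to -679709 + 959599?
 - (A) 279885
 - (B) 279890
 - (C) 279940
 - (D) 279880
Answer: B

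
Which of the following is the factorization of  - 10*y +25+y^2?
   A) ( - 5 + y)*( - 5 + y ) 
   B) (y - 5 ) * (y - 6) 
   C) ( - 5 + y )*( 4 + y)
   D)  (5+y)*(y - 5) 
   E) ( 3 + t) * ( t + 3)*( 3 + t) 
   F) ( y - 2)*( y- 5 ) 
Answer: A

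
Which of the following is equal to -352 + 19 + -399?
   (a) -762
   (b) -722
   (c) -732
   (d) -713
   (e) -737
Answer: c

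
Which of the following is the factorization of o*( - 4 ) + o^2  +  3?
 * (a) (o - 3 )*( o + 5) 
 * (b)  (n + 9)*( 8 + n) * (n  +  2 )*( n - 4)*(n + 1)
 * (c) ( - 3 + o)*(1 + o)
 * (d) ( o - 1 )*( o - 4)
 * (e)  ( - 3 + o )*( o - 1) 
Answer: e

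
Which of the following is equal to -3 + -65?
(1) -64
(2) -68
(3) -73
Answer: 2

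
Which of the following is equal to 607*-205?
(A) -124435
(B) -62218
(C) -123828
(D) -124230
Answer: A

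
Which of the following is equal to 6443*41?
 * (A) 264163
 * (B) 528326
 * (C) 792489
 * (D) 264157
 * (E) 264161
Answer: A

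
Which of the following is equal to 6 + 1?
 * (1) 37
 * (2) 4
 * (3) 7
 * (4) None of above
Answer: 3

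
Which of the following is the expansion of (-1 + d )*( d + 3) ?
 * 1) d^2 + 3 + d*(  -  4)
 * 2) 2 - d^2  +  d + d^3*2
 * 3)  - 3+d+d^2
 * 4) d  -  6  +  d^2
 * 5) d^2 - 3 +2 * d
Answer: 5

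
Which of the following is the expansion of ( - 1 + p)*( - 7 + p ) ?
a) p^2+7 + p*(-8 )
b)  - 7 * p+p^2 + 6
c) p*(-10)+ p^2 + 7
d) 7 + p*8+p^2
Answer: a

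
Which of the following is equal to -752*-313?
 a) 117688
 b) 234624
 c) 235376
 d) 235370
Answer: c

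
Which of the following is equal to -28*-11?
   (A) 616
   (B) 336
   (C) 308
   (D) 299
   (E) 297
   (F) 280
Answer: C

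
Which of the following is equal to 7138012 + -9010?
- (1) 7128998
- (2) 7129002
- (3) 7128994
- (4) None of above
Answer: 2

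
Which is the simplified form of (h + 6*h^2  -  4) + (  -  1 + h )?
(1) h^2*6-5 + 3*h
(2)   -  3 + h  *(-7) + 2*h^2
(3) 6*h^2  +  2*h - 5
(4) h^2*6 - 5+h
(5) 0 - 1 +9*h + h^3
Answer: 3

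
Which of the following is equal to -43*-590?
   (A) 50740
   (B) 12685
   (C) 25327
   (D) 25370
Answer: D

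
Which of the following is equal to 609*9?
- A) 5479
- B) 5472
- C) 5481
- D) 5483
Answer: C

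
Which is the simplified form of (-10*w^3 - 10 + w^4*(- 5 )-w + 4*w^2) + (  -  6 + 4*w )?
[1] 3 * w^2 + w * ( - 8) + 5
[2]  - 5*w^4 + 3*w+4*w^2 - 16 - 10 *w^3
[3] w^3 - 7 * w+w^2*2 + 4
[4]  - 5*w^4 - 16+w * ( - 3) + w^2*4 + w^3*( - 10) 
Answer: 2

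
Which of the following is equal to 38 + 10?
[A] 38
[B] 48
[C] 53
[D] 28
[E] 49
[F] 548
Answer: B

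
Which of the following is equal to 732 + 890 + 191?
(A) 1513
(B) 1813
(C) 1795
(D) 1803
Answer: B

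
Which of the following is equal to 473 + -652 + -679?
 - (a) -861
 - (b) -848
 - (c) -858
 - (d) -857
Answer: c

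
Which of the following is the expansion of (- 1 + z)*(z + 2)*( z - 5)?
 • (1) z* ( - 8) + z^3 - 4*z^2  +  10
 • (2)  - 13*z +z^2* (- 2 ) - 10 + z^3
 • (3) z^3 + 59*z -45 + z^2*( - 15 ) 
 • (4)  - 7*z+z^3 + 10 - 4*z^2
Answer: 4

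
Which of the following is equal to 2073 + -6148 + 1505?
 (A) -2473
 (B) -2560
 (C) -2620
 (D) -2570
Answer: D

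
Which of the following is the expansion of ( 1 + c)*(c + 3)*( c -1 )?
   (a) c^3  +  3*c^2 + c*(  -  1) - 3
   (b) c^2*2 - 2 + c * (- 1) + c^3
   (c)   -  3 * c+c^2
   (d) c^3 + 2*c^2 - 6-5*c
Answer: a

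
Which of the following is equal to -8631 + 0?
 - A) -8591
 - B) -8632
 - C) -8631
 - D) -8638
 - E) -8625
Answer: C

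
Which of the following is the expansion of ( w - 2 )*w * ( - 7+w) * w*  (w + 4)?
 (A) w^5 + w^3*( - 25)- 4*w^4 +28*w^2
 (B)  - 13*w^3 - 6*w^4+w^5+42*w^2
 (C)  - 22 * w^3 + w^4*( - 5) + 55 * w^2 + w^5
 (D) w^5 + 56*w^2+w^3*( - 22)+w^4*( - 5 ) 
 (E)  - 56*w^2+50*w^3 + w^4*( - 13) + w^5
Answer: D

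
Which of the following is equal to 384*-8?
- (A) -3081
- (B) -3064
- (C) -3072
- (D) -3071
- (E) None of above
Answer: C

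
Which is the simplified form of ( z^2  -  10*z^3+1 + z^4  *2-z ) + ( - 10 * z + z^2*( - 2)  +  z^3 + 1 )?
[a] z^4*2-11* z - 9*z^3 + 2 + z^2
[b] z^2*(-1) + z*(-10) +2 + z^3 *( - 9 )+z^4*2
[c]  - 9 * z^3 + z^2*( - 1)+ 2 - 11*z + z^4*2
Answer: c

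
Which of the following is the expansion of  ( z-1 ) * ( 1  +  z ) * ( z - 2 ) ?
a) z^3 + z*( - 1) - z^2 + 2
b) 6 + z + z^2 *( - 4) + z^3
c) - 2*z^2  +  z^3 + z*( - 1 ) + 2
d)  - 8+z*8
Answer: c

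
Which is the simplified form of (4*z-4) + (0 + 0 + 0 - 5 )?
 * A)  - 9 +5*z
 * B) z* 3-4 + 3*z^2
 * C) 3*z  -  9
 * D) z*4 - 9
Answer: D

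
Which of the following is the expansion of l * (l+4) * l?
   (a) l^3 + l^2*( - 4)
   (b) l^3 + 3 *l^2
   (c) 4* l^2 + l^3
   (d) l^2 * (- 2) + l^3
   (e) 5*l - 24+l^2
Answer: c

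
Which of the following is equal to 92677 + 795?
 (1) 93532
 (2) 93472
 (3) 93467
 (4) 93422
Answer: 2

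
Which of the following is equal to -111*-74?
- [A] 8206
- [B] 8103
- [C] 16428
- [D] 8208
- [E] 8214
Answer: E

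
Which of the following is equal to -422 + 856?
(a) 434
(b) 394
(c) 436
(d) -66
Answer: a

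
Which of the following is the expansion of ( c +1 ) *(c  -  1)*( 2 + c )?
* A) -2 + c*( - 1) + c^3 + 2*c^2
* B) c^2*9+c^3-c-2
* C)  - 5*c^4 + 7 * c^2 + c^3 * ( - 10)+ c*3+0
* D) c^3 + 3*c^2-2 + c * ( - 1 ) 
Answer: A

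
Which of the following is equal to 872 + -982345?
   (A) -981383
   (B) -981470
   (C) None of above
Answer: C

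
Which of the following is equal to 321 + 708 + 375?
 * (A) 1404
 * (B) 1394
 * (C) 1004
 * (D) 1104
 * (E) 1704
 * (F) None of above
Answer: A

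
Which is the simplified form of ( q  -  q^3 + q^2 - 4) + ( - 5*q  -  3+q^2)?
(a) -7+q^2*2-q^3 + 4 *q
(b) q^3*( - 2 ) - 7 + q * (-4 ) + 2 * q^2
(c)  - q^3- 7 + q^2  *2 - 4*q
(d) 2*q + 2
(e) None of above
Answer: c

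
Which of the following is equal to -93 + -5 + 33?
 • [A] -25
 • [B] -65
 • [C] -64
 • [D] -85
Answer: B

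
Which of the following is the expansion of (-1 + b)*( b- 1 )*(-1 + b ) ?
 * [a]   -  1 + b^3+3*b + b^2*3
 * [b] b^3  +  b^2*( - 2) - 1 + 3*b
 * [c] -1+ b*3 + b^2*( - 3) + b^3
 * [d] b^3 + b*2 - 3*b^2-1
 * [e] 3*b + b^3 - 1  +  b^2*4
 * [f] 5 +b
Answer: c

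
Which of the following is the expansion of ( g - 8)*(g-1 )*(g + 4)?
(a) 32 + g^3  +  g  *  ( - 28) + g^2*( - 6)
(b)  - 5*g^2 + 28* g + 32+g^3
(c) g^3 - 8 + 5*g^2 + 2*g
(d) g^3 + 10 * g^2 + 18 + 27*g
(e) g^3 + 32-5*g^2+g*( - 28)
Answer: e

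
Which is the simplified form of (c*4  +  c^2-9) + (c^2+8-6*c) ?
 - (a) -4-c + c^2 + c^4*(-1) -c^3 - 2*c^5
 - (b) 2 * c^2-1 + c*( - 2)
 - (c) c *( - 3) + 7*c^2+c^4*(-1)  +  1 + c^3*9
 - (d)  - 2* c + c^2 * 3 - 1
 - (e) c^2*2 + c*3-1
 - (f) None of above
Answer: b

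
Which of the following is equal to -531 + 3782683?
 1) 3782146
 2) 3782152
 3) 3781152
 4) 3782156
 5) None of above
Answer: 2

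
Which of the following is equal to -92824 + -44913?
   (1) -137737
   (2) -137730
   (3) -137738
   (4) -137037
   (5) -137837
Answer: 1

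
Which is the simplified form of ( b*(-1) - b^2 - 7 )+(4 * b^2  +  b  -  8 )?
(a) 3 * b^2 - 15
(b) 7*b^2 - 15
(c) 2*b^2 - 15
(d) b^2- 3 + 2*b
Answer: a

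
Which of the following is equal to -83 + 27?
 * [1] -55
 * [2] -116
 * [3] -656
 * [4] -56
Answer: 4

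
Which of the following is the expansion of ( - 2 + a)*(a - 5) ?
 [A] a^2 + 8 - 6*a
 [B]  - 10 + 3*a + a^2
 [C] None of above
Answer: C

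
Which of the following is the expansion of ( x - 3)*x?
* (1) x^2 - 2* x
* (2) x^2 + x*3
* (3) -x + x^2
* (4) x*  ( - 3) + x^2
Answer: 4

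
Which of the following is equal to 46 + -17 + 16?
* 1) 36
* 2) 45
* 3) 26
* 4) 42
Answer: 2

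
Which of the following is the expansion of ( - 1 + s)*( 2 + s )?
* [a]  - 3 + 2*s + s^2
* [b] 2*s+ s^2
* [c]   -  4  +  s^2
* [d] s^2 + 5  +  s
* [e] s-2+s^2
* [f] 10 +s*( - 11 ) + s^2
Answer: e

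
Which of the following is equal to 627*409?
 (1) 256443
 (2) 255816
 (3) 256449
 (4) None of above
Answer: 1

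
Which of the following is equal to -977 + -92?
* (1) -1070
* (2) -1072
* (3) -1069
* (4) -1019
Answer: 3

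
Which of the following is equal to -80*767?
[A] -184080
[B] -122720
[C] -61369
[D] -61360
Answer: D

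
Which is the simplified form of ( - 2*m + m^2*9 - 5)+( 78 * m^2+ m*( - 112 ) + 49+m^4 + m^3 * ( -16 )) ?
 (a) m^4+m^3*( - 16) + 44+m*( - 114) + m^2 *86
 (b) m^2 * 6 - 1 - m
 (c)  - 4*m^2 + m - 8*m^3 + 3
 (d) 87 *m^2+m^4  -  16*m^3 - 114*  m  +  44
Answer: d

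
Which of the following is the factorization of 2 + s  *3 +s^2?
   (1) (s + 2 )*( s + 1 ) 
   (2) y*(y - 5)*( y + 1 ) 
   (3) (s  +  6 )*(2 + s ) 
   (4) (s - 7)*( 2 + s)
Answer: 1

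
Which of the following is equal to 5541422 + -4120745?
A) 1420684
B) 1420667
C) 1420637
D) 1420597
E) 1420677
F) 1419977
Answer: E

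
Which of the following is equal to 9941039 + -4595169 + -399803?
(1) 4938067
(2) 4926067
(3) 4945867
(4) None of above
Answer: 4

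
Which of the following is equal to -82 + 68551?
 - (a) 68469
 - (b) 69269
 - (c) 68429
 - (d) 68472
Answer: a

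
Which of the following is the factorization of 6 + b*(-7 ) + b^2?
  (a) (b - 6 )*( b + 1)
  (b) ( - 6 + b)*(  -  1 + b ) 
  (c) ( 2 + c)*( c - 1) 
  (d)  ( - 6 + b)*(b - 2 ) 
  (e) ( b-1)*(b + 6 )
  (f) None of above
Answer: b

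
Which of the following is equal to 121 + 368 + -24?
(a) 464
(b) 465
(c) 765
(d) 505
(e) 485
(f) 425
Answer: b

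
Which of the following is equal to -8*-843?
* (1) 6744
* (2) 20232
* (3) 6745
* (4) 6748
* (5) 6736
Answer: 1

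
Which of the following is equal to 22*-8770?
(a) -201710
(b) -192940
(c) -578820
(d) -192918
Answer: b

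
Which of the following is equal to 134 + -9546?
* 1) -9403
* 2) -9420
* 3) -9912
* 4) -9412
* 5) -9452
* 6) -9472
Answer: 4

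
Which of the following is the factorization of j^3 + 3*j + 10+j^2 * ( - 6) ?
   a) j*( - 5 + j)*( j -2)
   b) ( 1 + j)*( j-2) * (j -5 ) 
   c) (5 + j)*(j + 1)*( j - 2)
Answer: b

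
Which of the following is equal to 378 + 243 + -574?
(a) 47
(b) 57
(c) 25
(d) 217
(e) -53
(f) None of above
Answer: a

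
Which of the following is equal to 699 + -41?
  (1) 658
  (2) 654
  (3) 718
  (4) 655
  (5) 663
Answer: 1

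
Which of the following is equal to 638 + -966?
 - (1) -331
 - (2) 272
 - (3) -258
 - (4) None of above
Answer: 4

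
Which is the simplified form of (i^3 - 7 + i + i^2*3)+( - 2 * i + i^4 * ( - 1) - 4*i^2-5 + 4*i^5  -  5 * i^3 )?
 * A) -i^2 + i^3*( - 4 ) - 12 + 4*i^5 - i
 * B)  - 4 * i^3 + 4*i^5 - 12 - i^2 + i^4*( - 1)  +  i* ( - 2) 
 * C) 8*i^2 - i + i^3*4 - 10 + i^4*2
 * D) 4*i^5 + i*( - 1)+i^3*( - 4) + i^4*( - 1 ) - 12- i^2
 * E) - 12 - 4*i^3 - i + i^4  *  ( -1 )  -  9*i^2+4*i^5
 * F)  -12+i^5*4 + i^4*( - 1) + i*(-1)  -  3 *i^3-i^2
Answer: D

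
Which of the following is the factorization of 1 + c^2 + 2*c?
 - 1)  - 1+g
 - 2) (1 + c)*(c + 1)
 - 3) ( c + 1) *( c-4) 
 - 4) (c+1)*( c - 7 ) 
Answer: 2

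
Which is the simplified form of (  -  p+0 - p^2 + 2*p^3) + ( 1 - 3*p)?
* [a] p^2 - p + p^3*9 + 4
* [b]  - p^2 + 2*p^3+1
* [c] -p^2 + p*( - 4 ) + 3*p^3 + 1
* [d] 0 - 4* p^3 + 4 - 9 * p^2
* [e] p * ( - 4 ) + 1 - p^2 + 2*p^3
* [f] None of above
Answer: e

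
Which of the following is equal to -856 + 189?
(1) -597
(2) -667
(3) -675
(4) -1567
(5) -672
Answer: 2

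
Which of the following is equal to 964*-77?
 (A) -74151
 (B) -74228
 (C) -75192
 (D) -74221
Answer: B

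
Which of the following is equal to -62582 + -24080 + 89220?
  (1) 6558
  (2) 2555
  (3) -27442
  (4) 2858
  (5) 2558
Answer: 5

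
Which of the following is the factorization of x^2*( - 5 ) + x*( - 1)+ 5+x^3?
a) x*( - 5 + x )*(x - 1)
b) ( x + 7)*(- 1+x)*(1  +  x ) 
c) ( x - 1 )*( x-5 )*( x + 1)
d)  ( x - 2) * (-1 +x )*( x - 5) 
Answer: c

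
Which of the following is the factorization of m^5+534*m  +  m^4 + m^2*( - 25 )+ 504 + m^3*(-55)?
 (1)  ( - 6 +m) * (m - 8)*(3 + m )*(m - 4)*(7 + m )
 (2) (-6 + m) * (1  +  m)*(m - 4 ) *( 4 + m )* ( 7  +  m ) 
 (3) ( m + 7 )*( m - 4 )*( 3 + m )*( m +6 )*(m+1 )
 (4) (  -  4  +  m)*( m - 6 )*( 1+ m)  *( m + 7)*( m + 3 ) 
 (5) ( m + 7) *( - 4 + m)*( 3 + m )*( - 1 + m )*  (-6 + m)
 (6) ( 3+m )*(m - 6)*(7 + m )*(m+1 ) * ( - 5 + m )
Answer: 4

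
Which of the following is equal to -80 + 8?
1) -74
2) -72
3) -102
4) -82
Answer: 2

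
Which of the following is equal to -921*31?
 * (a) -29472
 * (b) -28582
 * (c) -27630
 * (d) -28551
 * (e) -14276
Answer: d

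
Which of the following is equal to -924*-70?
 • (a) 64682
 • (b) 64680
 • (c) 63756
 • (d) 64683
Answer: b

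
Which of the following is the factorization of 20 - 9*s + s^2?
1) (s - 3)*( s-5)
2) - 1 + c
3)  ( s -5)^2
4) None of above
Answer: 4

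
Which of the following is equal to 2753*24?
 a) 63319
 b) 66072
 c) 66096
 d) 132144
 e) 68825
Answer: b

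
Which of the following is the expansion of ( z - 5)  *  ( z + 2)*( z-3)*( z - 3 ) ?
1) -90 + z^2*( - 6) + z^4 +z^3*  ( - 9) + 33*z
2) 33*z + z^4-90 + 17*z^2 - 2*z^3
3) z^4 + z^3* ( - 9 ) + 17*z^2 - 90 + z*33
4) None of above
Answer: 3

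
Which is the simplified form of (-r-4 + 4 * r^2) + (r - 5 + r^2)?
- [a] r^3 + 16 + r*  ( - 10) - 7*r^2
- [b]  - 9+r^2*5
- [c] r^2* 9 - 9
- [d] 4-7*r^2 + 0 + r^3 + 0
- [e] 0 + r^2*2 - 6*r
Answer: b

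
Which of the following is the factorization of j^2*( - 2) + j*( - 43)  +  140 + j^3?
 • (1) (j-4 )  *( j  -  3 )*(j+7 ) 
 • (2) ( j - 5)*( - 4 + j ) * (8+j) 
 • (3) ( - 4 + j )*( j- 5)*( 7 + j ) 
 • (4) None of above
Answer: 3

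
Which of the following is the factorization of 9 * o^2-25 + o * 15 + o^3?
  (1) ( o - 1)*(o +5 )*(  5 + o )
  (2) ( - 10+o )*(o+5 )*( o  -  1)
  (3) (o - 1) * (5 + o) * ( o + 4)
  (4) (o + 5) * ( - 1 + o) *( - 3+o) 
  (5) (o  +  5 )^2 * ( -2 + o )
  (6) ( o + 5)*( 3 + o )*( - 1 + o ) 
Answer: 1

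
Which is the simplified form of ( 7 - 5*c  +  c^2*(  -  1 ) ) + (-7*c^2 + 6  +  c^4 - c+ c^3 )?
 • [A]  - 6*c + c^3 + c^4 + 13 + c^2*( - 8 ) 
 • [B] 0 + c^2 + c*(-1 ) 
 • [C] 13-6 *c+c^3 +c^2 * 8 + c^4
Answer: A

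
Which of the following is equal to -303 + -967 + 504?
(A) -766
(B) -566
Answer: A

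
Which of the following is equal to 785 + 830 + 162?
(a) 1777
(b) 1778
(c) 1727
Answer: a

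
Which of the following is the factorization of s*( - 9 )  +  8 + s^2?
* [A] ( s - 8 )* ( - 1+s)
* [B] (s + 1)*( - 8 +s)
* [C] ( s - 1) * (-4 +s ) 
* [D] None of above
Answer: A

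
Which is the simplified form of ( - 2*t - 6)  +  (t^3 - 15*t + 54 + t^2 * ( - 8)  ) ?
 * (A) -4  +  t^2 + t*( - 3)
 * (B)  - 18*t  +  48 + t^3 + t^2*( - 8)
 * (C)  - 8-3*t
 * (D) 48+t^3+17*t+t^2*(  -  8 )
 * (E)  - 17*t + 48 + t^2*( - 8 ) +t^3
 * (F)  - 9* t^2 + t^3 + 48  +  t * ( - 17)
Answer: E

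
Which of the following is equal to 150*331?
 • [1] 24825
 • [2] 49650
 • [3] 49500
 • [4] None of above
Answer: 2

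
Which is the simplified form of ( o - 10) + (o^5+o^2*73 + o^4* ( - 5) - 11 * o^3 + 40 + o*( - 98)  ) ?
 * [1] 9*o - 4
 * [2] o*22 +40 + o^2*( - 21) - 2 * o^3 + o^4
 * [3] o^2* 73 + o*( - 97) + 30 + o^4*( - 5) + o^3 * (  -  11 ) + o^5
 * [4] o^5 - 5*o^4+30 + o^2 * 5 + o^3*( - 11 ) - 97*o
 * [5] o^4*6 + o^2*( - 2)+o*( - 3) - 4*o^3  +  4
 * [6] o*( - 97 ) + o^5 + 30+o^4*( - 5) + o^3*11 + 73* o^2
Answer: 3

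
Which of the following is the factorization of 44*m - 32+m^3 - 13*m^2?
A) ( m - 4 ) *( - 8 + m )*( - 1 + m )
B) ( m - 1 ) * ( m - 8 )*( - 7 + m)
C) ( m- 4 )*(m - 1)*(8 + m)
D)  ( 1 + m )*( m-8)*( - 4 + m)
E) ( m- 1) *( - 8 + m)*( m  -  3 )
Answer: A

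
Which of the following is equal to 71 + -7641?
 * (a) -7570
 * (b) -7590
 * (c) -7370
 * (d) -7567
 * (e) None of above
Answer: a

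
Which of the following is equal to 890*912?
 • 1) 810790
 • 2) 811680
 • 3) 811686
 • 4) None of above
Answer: 2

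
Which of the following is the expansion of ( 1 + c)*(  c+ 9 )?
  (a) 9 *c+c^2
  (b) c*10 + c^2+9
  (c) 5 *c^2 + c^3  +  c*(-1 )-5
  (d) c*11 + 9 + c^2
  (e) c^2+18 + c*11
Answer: b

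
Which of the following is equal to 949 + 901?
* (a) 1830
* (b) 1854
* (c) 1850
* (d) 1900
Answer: c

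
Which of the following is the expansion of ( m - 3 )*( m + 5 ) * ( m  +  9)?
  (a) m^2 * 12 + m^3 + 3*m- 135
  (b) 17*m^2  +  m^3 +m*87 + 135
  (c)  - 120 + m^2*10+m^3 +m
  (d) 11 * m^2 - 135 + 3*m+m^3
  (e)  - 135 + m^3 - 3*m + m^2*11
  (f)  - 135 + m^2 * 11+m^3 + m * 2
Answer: d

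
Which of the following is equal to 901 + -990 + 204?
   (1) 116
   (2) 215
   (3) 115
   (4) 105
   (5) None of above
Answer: 3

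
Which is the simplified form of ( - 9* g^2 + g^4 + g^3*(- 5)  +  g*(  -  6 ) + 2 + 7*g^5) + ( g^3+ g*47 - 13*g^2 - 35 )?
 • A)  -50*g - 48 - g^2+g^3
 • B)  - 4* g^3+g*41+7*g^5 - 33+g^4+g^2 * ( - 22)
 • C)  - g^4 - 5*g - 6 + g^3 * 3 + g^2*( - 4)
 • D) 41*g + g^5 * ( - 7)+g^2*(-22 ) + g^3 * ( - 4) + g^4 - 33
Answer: B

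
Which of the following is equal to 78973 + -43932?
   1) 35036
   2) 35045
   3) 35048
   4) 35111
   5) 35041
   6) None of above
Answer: 5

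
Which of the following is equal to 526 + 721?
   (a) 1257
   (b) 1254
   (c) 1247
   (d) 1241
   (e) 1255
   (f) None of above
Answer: c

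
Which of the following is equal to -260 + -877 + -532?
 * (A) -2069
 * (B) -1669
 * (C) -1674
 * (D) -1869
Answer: B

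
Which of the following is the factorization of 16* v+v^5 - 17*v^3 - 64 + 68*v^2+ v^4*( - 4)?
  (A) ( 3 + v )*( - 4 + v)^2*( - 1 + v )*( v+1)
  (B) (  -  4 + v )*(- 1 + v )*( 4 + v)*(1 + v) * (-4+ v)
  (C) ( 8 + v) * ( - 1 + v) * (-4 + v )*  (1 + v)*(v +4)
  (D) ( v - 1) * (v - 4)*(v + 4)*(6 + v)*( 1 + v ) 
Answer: B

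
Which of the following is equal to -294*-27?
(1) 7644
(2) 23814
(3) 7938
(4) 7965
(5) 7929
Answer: 3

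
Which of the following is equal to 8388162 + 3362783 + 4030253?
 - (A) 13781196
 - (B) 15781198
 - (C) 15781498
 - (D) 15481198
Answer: B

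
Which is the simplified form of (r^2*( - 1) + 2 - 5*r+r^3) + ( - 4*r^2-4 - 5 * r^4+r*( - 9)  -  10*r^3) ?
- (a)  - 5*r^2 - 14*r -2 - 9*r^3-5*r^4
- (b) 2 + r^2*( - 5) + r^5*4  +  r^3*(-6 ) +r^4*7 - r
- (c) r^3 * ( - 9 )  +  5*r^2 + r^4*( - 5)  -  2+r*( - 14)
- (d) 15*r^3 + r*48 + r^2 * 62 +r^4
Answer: a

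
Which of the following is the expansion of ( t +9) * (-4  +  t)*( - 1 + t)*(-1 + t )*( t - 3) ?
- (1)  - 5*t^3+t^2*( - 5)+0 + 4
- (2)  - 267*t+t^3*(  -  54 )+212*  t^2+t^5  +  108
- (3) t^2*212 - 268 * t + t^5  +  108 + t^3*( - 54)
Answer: 2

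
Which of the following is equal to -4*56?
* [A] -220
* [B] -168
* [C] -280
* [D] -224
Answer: D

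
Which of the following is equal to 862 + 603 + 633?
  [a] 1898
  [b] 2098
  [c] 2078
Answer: b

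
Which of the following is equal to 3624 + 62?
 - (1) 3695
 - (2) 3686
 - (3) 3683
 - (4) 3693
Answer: 2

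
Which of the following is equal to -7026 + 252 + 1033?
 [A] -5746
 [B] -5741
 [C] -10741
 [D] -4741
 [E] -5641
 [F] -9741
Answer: B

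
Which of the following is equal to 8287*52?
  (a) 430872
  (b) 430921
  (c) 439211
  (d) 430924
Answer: d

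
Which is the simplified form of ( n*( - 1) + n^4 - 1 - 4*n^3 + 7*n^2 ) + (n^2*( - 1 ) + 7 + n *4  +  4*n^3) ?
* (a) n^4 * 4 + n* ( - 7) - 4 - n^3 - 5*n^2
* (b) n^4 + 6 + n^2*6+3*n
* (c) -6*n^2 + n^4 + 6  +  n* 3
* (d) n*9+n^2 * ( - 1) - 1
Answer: b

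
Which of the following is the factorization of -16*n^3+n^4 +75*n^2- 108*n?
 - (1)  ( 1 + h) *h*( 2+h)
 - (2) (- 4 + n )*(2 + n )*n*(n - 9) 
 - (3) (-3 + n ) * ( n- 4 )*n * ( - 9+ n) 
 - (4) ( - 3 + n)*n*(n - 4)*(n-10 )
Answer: 3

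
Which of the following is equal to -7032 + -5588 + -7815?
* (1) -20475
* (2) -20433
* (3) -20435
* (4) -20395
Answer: 3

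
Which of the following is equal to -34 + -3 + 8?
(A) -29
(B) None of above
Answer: A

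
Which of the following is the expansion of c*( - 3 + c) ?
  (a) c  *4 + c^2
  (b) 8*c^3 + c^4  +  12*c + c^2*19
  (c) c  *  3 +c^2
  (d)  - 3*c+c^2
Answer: d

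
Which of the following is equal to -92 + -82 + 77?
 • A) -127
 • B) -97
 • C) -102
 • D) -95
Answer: B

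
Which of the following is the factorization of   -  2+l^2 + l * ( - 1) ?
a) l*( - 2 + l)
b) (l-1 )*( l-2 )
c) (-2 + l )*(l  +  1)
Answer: c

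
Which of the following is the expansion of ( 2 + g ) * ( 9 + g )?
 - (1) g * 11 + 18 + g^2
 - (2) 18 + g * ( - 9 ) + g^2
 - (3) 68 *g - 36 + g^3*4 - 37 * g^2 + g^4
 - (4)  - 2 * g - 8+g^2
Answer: 1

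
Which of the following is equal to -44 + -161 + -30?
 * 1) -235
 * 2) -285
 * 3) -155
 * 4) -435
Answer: 1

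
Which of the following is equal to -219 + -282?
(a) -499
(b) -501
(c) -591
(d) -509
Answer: b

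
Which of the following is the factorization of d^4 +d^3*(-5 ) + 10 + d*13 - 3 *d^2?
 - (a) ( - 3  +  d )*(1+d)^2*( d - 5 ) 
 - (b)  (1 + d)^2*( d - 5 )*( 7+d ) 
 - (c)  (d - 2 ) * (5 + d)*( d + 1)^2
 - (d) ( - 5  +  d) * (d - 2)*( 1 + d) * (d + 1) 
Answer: d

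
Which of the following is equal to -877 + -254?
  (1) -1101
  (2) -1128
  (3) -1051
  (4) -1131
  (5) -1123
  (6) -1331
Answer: 4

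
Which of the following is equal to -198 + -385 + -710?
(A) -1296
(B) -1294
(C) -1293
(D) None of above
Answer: C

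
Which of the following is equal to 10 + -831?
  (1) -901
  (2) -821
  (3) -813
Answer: 2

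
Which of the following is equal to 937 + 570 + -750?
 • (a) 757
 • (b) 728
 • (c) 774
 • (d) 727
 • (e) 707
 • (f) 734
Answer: a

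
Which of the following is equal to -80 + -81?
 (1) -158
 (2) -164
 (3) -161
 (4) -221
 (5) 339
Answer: 3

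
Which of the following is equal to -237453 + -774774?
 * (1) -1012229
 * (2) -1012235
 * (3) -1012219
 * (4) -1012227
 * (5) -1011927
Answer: 4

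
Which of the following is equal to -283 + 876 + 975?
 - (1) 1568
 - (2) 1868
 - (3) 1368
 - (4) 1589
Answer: 1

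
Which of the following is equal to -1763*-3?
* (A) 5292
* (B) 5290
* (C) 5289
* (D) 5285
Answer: C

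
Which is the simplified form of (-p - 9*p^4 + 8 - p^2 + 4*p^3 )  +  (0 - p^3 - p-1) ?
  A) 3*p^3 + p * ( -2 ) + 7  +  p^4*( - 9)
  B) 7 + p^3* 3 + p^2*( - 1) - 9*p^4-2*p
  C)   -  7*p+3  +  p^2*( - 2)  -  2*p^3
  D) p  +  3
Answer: B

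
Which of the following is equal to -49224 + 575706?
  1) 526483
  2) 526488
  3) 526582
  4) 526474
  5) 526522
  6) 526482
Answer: 6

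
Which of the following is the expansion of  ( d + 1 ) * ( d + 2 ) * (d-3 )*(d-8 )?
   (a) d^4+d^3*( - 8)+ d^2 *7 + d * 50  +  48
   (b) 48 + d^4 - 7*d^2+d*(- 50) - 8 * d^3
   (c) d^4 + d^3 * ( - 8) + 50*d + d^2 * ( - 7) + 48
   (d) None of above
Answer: c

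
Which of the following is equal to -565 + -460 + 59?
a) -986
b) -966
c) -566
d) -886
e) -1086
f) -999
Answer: b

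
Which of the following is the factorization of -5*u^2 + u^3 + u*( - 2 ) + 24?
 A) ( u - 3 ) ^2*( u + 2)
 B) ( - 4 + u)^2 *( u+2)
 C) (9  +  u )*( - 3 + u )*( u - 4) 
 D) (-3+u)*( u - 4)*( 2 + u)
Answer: D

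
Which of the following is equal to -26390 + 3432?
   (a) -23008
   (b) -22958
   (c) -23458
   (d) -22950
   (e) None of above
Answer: b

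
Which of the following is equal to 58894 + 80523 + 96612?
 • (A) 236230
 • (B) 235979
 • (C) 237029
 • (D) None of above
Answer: D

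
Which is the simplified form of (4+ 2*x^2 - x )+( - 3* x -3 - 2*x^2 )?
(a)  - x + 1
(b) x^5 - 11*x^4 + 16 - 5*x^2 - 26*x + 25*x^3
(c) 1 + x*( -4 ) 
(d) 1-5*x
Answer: c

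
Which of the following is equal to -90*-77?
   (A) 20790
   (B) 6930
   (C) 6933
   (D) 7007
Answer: B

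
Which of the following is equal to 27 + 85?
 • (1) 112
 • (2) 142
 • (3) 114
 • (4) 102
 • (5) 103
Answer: 1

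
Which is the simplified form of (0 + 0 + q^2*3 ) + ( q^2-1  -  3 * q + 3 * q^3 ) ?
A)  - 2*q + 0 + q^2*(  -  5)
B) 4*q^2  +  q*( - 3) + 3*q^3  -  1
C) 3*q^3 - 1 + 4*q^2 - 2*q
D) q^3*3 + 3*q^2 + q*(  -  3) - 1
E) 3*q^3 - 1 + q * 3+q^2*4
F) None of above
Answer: B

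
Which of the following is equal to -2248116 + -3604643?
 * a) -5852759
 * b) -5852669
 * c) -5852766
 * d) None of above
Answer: a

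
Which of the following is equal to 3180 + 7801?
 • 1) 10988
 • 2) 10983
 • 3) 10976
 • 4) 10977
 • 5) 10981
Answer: 5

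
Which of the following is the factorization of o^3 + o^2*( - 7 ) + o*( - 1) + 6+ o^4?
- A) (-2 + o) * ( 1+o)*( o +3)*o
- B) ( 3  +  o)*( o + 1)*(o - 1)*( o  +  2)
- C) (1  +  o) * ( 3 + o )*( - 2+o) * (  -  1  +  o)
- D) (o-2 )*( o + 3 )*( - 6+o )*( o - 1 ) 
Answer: C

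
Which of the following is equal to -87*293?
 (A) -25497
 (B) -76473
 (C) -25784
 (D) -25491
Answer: D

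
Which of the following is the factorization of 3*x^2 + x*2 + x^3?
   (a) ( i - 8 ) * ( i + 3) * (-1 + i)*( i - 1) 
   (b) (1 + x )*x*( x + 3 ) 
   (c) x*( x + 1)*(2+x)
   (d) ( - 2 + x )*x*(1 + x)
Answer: c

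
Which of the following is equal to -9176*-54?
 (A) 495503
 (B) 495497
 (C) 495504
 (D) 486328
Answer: C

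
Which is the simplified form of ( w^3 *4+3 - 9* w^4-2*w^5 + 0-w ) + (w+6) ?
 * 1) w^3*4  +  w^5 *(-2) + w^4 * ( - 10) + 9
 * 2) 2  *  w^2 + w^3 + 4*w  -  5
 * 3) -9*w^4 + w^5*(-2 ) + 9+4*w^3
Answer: 3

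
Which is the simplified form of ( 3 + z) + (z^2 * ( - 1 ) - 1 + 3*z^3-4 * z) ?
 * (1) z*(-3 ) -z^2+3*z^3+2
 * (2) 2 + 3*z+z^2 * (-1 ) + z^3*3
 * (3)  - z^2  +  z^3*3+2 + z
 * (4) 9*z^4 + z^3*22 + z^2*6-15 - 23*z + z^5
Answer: 1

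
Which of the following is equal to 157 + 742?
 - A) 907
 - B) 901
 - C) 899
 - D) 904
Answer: C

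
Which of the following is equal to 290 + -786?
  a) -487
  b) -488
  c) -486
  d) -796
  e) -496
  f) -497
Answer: e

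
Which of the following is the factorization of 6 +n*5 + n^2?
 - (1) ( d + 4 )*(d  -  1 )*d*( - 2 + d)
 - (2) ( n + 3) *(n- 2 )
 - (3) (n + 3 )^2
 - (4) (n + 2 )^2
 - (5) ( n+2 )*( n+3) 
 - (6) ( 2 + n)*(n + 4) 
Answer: 5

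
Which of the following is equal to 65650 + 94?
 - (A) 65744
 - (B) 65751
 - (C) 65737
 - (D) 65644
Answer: A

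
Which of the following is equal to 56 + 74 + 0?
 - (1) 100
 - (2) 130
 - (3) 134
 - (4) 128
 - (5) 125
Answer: 2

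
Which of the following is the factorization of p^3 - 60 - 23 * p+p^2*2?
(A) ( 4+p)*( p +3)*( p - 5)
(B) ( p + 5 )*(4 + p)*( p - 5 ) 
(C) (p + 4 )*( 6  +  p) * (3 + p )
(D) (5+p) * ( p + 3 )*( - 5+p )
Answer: A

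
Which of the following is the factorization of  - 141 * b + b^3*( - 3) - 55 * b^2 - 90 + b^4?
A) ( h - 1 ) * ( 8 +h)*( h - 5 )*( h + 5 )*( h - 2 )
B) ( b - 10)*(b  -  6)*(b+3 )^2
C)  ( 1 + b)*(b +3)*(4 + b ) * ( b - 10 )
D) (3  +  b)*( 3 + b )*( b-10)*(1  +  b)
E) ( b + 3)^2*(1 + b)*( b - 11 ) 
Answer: D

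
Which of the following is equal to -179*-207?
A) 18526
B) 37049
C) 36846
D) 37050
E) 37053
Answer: E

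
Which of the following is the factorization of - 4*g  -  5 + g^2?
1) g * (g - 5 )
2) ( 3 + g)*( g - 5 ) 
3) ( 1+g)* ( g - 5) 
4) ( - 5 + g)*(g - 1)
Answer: 3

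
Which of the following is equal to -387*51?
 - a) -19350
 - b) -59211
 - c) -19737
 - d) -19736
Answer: c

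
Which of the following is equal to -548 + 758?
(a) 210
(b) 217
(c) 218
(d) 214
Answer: a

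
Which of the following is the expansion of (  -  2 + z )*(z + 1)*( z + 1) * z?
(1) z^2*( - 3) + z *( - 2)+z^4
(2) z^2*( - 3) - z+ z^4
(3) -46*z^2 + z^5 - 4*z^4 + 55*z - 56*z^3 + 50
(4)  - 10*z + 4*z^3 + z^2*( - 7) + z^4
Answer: 1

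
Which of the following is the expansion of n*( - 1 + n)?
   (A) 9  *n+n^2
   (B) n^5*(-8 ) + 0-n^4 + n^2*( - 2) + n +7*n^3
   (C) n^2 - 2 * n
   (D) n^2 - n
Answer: D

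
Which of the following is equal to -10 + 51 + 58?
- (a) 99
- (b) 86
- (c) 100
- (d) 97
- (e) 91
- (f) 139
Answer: a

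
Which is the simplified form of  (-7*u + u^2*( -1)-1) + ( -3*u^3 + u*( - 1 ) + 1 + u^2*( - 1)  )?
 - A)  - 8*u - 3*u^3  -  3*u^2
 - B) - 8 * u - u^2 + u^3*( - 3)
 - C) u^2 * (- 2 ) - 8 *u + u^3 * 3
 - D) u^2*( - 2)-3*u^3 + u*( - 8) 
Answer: D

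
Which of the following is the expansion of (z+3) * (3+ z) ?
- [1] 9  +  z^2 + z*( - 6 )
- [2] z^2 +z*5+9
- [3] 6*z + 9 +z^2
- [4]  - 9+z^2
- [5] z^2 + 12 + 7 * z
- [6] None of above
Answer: 3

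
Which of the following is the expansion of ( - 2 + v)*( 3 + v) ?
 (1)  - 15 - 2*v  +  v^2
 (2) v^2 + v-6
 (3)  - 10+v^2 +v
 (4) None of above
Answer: 2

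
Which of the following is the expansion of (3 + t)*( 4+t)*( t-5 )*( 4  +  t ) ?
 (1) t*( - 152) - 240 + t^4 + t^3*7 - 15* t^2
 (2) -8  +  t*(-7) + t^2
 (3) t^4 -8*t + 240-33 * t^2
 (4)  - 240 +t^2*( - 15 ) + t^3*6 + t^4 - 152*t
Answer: 4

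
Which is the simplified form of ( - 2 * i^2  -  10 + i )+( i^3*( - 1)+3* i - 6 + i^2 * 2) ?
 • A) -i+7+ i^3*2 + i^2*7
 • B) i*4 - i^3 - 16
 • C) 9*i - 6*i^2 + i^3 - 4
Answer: B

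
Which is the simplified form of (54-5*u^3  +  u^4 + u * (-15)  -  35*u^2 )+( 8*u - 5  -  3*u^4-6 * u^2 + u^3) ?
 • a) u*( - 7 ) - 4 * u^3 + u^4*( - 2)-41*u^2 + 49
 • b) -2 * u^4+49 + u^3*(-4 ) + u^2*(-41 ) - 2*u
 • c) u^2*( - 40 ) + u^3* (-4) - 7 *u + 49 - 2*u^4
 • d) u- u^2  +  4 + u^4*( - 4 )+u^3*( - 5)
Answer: a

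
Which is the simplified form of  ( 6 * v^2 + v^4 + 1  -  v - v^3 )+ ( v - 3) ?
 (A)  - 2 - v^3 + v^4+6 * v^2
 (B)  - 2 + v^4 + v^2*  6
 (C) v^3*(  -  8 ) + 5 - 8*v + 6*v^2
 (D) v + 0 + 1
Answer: A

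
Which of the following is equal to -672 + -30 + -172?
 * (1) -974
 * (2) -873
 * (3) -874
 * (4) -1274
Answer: 3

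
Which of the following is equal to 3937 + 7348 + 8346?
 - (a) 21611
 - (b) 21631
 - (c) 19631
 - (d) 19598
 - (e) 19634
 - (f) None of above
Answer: c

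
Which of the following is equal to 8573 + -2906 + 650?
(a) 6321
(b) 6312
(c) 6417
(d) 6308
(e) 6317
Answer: e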